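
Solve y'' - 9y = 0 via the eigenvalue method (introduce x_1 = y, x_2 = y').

y(t) = C_1e^(-3t) + C_2e^(3t)

Let x_1 = y, x_2 = y'. Then x_1' = x_2 and x_2' = 9x_1.
A = [[0,1],[9,0]]; det(A-λI) = λ^2 - 9.
Eigenvalues λ = -3, 3 with eigenvectors (1,-3), (1,3).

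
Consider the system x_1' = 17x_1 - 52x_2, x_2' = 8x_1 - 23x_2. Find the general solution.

x_1(t) = 2K_1e^(-3t)sin(4t) + 3K_1e^(-3t)cos(4t) + 3K_2e^(-3t)sin(4t) - 2K_2e^(-3t)cos(4t), x_2(t) = K_1e^(-3t)sin(4t) + K_1e^(-3t)cos(4t) + K_2e^(-3t)sin(4t) - K_2e^(-3t)cos(4t)

Coefficient matrix A = [[17, -52], [8, -23]].
Characteristic polynomial det(A - λI) = λ^2 + 6λ + 25 = 0.
Eigenvalues λ = -3 ± 4i (complex conjugate pair).
For λ=-3+4i: an eigenvector is (3,1) - i(2,1) = (3 - 2i, 1 - i).
A real fundamental pair from Re and Im of e^((-3+4i)t)v: X_1 = e^(-3t)(cos(4t)·(3,1) + sin(4t)·(2,1)), X_2 = e^(-3t)(sin(4t)·(3,1) - cos(4t)·(2,1)).
General solution: K_1X_1 + K_2X_2.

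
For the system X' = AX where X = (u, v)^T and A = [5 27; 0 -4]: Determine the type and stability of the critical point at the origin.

A = [[5,27],[0,-4]]; det(A-λI) = λ^2 - λ - 20.
λ = 5, -4: opposite signs.

saddle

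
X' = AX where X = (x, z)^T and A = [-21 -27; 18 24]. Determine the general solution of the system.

x(t) = K_1e^(6t) + 3K_2e^(-3t), z(t) = -K_1e^(6t) - 2K_2e^(-3t)

Coefficient matrix A = [[-21, -27], [18, 24]].
Characteristic polynomial det(A - λI) = λ^2 - 3λ - 18 = 0.
Eigenvalues λ = 6, -3.
For λ=6: (A-λI) row 1 is [-27, -27], so an eigenvector is (1, -1).
For λ=-3: (A-λI) row 1 is [-18, -27], so an eigenvector is (3, -2).
General solution: K_1e^(6t)(1,-1) + K_2e^(-3t)(3,-2).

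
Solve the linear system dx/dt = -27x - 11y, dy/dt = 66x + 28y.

x(t) = C_1e^(6t) + C_2e^(-5t), y(t) = -3C_1e^(6t) - 2C_2e^(-5t)

Coefficient matrix A = [[-27, -11], [66, 28]].
Characteristic polynomial det(A - λI) = λ^2 - λ - 30 = 0.
Eigenvalues λ = 6, -5.
For λ=6: (A-λI) row 1 is [-33, -11], so an eigenvector is (1, -3).
For λ=-5: (A-λI) row 1 is [-22, -11], so an eigenvector is (1, -2).
General solution: C_1e^(6t)(1,-3) + C_2e^(-5t)(1,-2).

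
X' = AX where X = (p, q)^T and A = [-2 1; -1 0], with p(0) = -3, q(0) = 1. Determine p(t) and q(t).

p(t) = 4te^(-t) - 3e^(-t), q(t) = 4te^(-t) + e^(-t)

Coefficient matrix A = [[-2, 1], [-1, 0]].
Characteristic polynomial det(A - λI) = λ^2 + 2λ + 1 = 0.
Single eigenvalue λ = -1 with algebraic multiplicity 2.
Eigenvector v = (1,1); generalized eigenvector w with (A-λI)w=v is (-3,-2).
General solution: e^(-t)[K_1·v + K_2·(t·v + w)].
Applying p(0)=-3, q(0)=1 gives K_1=9, K_2=4.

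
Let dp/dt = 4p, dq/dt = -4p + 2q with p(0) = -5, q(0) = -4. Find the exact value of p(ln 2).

A = [[4,0],[-4,2]]; eigenvalues λ = 2, 4.
Eigenvectors: (0,-1) for λ=2, (-1,2) for λ=4.
From the initial condition, c_1 = 14, c_2 = 5.
p(ln 2) = (14)(2^2)(0) + (5)(2^4)(-1) = -80.

-80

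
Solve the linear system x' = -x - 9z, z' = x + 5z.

x(t) = -3C_1e^(2t) - 3C_2te^(2t) - 2C_2e^(2t), z(t) = C_1e^(2t) + C_2te^(2t) + C_2e^(2t)

Coefficient matrix A = [[-1, -9], [1, 5]].
Characteristic polynomial det(A - λI) = λ^2 - 4λ + 4 = 0.
Single eigenvalue λ = 2 with algebraic multiplicity 2.
Eigenvector v = (-3,1); generalized eigenvector w with (A-λI)w=v is (-2,1).
General solution: e^(2t)[C_1·v + C_2·(t·v + w)].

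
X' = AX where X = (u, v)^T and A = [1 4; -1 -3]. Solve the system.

Coefficient matrix A = [[1, 4], [-1, -3]].
Characteristic polynomial det(A - λI) = λ^2 + 2λ + 1 = 0.
Single eigenvalue λ = -1 with algebraic multiplicity 2.
Eigenvector v = (2,-1); generalized eigenvector w with (A-λI)w=v is (-3,2).
General solution: e^(-t)[c_1·v + c_2·(t·v + w)].

u(t) = 2c_1e^(-t) + 2c_2te^(-t) - 3c_2e^(-t), v(t) = -c_1e^(-t) - c_2te^(-t) + 2c_2e^(-t)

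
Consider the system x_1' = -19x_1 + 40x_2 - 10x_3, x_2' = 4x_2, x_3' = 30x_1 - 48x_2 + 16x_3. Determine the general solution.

Coefficient matrix A = [[-19, 40, -10], [0, 4, 0], [30, -48, 16]].
det(A - λI) = 0 gives eigenvalues λ = 1, 4, -4.
For λ=1: eigenvector (1,0,-2).
For λ=4: eigenvector (0,1,4).
For λ=-4: eigenvector (2,0,-3).
General solution: K_1e^(t)(1,0,-2) + K_2e^(4t)(0,1,4) + K_3e^(-4t)(2,0,-3).

x_1(t) = K_1e^(t) + 2K_3e^(-4t), x_2(t) = K_2e^(4t), x_3(t) = -2K_1e^(t) + 4K_2e^(4t) - 3K_3e^(-4t)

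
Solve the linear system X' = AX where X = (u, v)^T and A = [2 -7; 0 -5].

u(t) = C_1e^(-5t) - C_2e^(2t), v(t) = C_1e^(-5t)

Coefficient matrix A = [[2, -7], [0, -5]].
Characteristic polynomial det(A - λI) = λ^2 + 3λ - 10 = 0.
Eigenvalues λ = -5, 2.
For λ=-5: (A-λI) row 1 is [7, -7], so an eigenvector is (1, 1).
For λ=2: (A-λI) row 1 is [0, -7], so an eigenvector is (-1, 0).
General solution: C_1e^(-5t)(1,1) + C_2e^(2t)(-1,0).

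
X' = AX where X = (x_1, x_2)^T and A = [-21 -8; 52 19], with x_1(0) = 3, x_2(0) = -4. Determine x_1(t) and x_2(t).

x_1(t) = -7e^(-t)sin(4t) + 3e^(-t)cos(4t), x_2(t) = 19e^(-t)sin(4t) - 4e^(-t)cos(4t)

Coefficient matrix A = [[-21, -8], [52, 19]].
Characteristic polynomial det(A - λI) = λ^2 + 2λ + 17 = 0.
Eigenvalues λ = -1 ± 4i (complex conjugate pair).
For λ=-1+4i: an eigenvector is (-1,2) - i(1,-3) = (-1 - i, 2 + 3i).
A real fundamental pair from Re and Im of e^((-1+4i)t)v: X_1 = e^(-t)(cos(4t)·(-1,2) + sin(4t)·(1,-3)), X_2 = e^(-t)(sin(4t)·(-1,2) - cos(4t)·(1,-3)).
General solution: c_1X_1 + c_2X_2.
Applying x_1(0)=3, x_2(0)=-4 gives c_1=-5, c_2=2.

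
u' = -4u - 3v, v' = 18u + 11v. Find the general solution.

u(t) = K_1e^(5t) - K_2e^(2t), v(t) = -3K_1e^(5t) + 2K_2e^(2t)

Coefficient matrix A = [[-4, -3], [18, 11]].
Characteristic polynomial det(A - λI) = λ^2 - 7λ + 10 = 0.
Eigenvalues λ = 5, 2.
For λ=5: (A-λI) row 1 is [-9, -3], so an eigenvector is (1, -3).
For λ=2: (A-λI) row 1 is [-6, -3], so an eigenvector is (-1, 2).
General solution: K_1e^(5t)(1,-3) + K_2e^(2t)(-1,2).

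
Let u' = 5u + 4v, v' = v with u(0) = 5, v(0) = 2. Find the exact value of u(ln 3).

1695

A = [[5,4],[0,1]]; eigenvalues λ = 5, 1.
Eigenvectors: (1,0) for λ=5, (1,-1) for λ=1.
From the initial condition, c_1 = 7, c_2 = -2.
u(ln 3) = (7)(3^5)(1) + (-2)(3^1)(1) = 1695.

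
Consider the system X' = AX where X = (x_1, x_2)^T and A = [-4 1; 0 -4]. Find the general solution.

x_1(t) = -c_1e^(-4t) - c_2te^(-4t) - 3c_2e^(-4t), x_2(t) = -c_2e^(-4t)

Coefficient matrix A = [[-4, 1], [0, -4]].
Characteristic polynomial det(A - λI) = λ^2 + 8λ + 16 = 0.
Single eigenvalue λ = -4 with algebraic multiplicity 2.
Eigenvector v = (-1,0); generalized eigenvector w with (A-λI)w=v is (-3,-1).
General solution: e^(-4t)[c_1·v + c_2·(t·v + w)].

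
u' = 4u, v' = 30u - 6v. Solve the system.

u(t) = C_1e^(4t), v(t) = 3C_1e^(4t) + C_2e^(-6t)

Coefficient matrix A = [[4, 0], [30, -6]].
Characteristic polynomial det(A - λI) = λ^2 + 2λ - 24 = 0.
Eigenvalues λ = 4, -6.
For λ=4: (A-λI) row 2 is [30, -10], so an eigenvector is (1, 3).
For λ=-6: (A-λI) row 1 is [10, 0], so an eigenvector is (0, 1).
General solution: C_1e^(4t)(1,3) + C_2e^(-6t)(0,1).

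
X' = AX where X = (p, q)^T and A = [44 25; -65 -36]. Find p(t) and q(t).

p(t) = -2K_1e^(4t)sin(5t) + K_1e^(4t)cos(5t) + K_2e^(4t)sin(5t) + 2K_2e^(4t)cos(5t), q(t) = 3K_1e^(4t)sin(5t) - 2K_1e^(4t)cos(5t) - 2K_2e^(4t)sin(5t) - 3K_2e^(4t)cos(5t)

Coefficient matrix A = [[44, 25], [-65, -36]].
Characteristic polynomial det(A - λI) = λ^2 - 8λ + 41 = 0.
Eigenvalues λ = 4 ± 5i (complex conjugate pair).
For λ=4+5i: an eigenvector is (1,-2) - i(-2,3) = (1 + 2i, -2 - 3i).
A real fundamental pair from Re and Im of e^((4+5i)t)v: X_1 = e^(4t)(cos(5t)·(1,-2) + sin(5t)·(-2,3)), X_2 = e^(4t)(sin(5t)·(1,-2) - cos(5t)·(-2,3)).
General solution: K_1X_1 + K_2X_2.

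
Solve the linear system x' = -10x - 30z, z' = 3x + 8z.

x(t) = 3c_1e^(-t)sin(3t) - c_1e^(-t)cos(3t) - c_2e^(-t)sin(3t) - 3c_2e^(-t)cos(3t), z(t) = -c_1e^(-t)sin(3t) + c_2e^(-t)cos(3t)

Coefficient matrix A = [[-10, -30], [3, 8]].
Characteristic polynomial det(A - λI) = λ^2 + 2λ + 10 = 0.
Eigenvalues λ = -1 ± 3i (complex conjugate pair).
For λ=-1+3i: an eigenvector is (-1,0) - i(3,-1) = (-1 - 3i, 0 + i).
A real fundamental pair from Re and Im of e^((-1+3i)t)v: X_1 = e^(-t)(cos(3t)·(-1,0) + sin(3t)·(3,-1)), X_2 = e^(-t)(sin(3t)·(-1,0) - cos(3t)·(3,-1)).
General solution: c_1X_1 + c_2X_2.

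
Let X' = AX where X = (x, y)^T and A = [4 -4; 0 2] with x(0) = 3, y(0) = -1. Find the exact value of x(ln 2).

A = [[4,-4],[0,2]]; eigenvalues λ = 2, 4.
Eigenvectors: (-2,-1) for λ=2, (-1,0) for λ=4.
From the initial condition, c_1 = 1, c_2 = -5.
x(ln 2) = (1)(2^2)(-2) + (-5)(2^4)(-1) = 72.

72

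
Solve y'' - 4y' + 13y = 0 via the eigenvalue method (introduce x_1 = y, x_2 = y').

Let x_1 = y, x_2 = y'. Then x_1' = x_2 and x_2' = -13x_1 + 4x_2.
A = [[0,1],[-13,4]]; det(A-λI) = λ^2 - 4λ + 13.
Eigenvalues λ = 2 ± 3i.

y(t) = c_1e^(2t)cos(3t) + c_2e^(2t)sin(3t)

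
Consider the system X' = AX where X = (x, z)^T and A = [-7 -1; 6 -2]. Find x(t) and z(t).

Coefficient matrix A = [[-7, -1], [6, -2]].
Characteristic polynomial det(A - λI) = λ^2 + 9λ + 20 = 0.
Eigenvalues λ = -5, -4.
For λ=-5: (A-λI) row 1 is [-2, -1], so an eigenvector is (1, -2).
For λ=-4: (A-λI) row 1 is [-3, -1], so an eigenvector is (-1, 3).
General solution: C_1e^(-5t)(1,-2) + C_2e^(-4t)(-1,3).

x(t) = C_1e^(-5t) - C_2e^(-4t), z(t) = -2C_1e^(-5t) + 3C_2e^(-4t)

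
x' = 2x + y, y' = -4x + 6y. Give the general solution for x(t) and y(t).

Coefficient matrix A = [[2, 1], [-4, 6]].
Characteristic polynomial det(A - λI) = λ^2 - 8λ + 16 = 0.
Single eigenvalue λ = 4 with algebraic multiplicity 2.
Eigenvector v = (-1,-2); generalized eigenvector w with (A-λI)w=v is (0,-1).
General solution: e^(4t)[c_1·v + c_2·(t·v + w)].

x(t) = -c_1e^(4t) - c_2te^(4t), y(t) = -2c_1e^(4t) - 2c_2te^(4t) - c_2e^(4t)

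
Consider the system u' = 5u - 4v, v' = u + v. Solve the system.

Coefficient matrix A = [[5, -4], [1, 1]].
Characteristic polynomial det(A - λI) = λ^2 - 6λ + 9 = 0.
Single eigenvalue λ = 3 with algebraic multiplicity 2.
Eigenvector v = (2,1); generalized eigenvector w with (A-λI)w=v is (-1,-1).
General solution: e^(3t)[K_1·v + K_2·(t·v + w)].

u(t) = 2K_1e^(3t) + 2K_2te^(3t) - K_2e^(3t), v(t) = K_1e^(3t) + K_2te^(3t) - K_2e^(3t)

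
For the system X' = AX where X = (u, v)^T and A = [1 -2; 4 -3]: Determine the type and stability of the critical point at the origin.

A = [[1,-2],[4,-3]]; det(A-λI) = λ^2 + 2λ + 5.
λ = -1 ± 2i: negative real part.

stable spiral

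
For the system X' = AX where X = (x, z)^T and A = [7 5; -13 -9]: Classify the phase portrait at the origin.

stable spiral

A = [[7,5],[-13,-9]]; det(A-λI) = λ^2 + 2λ + 2.
λ = -1 ± i: negative real part.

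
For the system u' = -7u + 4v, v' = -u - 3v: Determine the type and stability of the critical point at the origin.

stable improper node

A = [[-7,4],[-1,-3]]; det(A-λI) = λ^2 + 10λ + 25.
repeated λ = -5 with a single eigenvector.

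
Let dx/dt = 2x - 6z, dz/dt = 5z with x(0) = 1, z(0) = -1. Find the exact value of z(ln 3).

-243

A = [[2,-6],[0,5]]; eigenvalues λ = 2, 5.
Eigenvectors: (1,0) for λ=2, (-2,1) for λ=5.
From the initial condition, c_1 = -1, c_2 = -1.
z(ln 3) = (-1)(3^2)(0) + (-1)(3^5)(1) = -243.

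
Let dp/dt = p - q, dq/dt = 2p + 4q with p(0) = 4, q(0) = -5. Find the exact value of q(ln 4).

A = [[1,-1],[2,4]]; eigenvalues λ = 3, 2.
Eigenvectors: (-1,2) for λ=3, (-1,1) for λ=2.
From the initial condition, c_1 = -1, c_2 = -3.
q(ln 4) = (-1)(4^3)(2) + (-3)(4^2)(1) = -176.

-176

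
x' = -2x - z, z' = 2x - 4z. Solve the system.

Coefficient matrix A = [[-2, -1], [2, -4]].
Characteristic polynomial det(A - λI) = λ^2 + 6λ + 10 = 0.
Eigenvalues λ = -3 ± i (complex conjugate pair).
For λ=-3+i: an eigenvector is (0,-1) - i(1,1) = (0 - i, -1 - i).
A real fundamental pair from Re and Im of e^((-3+i)t)v: X_1 = e^(-3t)(cos(t)·(0,-1) + sin(t)·(1,1)), X_2 = e^(-3t)(sin(t)·(0,-1) - cos(t)·(1,1)).
General solution: c_1X_1 + c_2X_2.

x(t) = c_1e^(-3t)sin(t) - c_2e^(-3t)cos(t), z(t) = c_1e^(-3t)sin(t) - c_1e^(-3t)cos(t) - c_2e^(-3t)sin(t) - c_2e^(-3t)cos(t)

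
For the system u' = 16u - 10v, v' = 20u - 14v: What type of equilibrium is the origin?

saddle

A = [[16,-10],[20,-14]]; det(A-λI) = λ^2 - 2λ - 24.
λ = 6, -4: opposite signs.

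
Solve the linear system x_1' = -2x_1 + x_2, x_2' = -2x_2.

x_1(t) = c_1e^(-2t) + c_2te^(-2t) - 3c_2e^(-2t), x_2(t) = c_2e^(-2t)

Coefficient matrix A = [[-2, 1], [0, -2]].
Characteristic polynomial det(A - λI) = λ^2 + 4λ + 4 = 0.
Single eigenvalue λ = -2 with algebraic multiplicity 2.
Eigenvector v = (1,0); generalized eigenvector w with (A-λI)w=v is (-3,1).
General solution: e^(-2t)[c_1·v + c_2·(t·v + w)].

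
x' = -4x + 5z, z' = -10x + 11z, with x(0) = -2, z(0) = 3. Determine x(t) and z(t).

x(t) = 5e^(6t) - 7e^(t), z(t) = 10e^(6t) - 7e^(t)

Coefficient matrix A = [[-4, 5], [-10, 11]].
Characteristic polynomial det(A - λI) = λ^2 - 7λ + 6 = 0.
Eigenvalues λ = 6, 1.
For λ=6: (A-λI) row 1 is [-10, 5], so an eigenvector is (-1, -2).
For λ=1: (A-λI) row 1 is [-5, 5], so an eigenvector is (1, 1).
General solution: C_1e^(6t)(-1,-2) + C_2e^(t)(1,1).
Applying x(0)=-2, z(0)=3 gives C_1=-5, C_2=-7.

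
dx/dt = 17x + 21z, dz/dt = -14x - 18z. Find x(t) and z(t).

Coefficient matrix A = [[17, 21], [-14, -18]].
Characteristic polynomial det(A - λI) = λ^2 + λ - 12 = 0.
Eigenvalues λ = 3, -4.
For λ=3: (A-λI) row 1 is [14, 21], so an eigenvector is (-3, 2).
For λ=-4: (A-λI) row 1 is [21, 21], so an eigenvector is (1, -1).
General solution: C_1e^(3t)(-3,2) + C_2e^(-4t)(1,-1).

x(t) = -3C_1e^(3t) + C_2e^(-4t), z(t) = 2C_1e^(3t) - C_2e^(-4t)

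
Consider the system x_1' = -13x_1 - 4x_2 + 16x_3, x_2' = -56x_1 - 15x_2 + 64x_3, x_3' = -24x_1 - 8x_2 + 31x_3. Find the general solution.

Coefficient matrix A = [[-13, -4, 16], [-56, -15, 64], [-24, -8, 31]].
det(A - λI) = 0 gives eigenvalues λ = 3, -1, 1.
For λ=3: eigenvector (1,4,2).
For λ=-1: eigenvector (-4,-16,-7).
For λ=1: eigenvector (2,9,4).
General solution: c_1e^(3t)(1,4,2) + c_2e^(-t)(-4,-16,-7) + c_3e^(t)(2,9,4).

x_1(t) = c_1e^(3t) - 4c_2e^(-t) + 2c_3e^(t), x_2(t) = 4c_1e^(3t) - 16c_2e^(-t) + 9c_3e^(t), x_3(t) = 2c_1e^(3t) - 7c_2e^(-t) + 4c_3e^(t)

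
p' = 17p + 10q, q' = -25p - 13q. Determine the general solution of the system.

p(t) = K_1e^(2t)sin(5t) - K_1e^(2t)cos(5t) - K_2e^(2t)sin(5t) - K_2e^(2t)cos(5t), q(t) = -K_1e^(2t)sin(5t) + 2K_1e^(2t)cos(5t) + 2K_2e^(2t)sin(5t) + K_2e^(2t)cos(5t)

Coefficient matrix A = [[17, 10], [-25, -13]].
Characteristic polynomial det(A - λI) = λ^2 - 4λ + 29 = 0.
Eigenvalues λ = 2 ± 5i (complex conjugate pair).
For λ=2+5i: an eigenvector is (-1,2) - i(1,-1) = (-1 - i, 2 + i).
A real fundamental pair from Re and Im of e^((2+5i)t)v: X_1 = e^(2t)(cos(5t)·(-1,2) + sin(5t)·(1,-1)), X_2 = e^(2t)(sin(5t)·(-1,2) - cos(5t)·(1,-1)).
General solution: K_1X_1 + K_2X_2.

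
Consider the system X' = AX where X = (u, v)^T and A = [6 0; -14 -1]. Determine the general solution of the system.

Coefficient matrix A = [[6, 0], [-14, -1]].
Characteristic polynomial det(A - λI) = λ^2 - 5λ - 6 = 0.
Eigenvalues λ = -1, 6.
For λ=-1: (A-λI) row 1 is [7, 0], so an eigenvector is (0, -1).
For λ=6: (A-λI) row 2 is [-14, -7], so an eigenvector is (1, -2).
General solution: c_1e^(-t)(0,-1) + c_2e^(6t)(1,-2).

u(t) = c_2e^(6t), v(t) = -c_1e^(-t) - 2c_2e^(6t)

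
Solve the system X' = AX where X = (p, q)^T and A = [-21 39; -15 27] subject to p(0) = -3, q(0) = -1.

p(t) = 11e^(3t)sin(3t) - 3e^(3t)cos(3t), q(t) = 7e^(3t)sin(3t) - e^(3t)cos(3t)

Coefficient matrix A = [[-21, 39], [-15, 27]].
Characteristic polynomial det(A - λI) = λ^2 - 6λ + 18 = 0.
Eigenvalues λ = 3 ± 3i (complex conjugate pair).
For λ=3+3i: an eigenvector is (-2,-1) - i(3,2) = (-2 - 3i, -1 - 2i).
A real fundamental pair from Re and Im of e^((3+3i)t)v: X_1 = e^(3t)(cos(3t)·(-2,-1) + sin(3t)·(3,2)), X_2 = e^(3t)(sin(3t)·(-2,-1) - cos(3t)·(3,2)).
General solution: K_1X_1 + K_2X_2.
Applying p(0)=-3, q(0)=-1 gives K_1=3, K_2=-1.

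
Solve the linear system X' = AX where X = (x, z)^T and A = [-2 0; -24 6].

x(t) = -c_1e^(-2t), z(t) = -3c_1e^(-2t) - c_2e^(6t)

Coefficient matrix A = [[-2, 0], [-24, 6]].
Characteristic polynomial det(A - λI) = λ^2 - 4λ - 12 = 0.
Eigenvalues λ = -2, 6.
For λ=-2: (A-λI) row 2 is [-24, 8], so an eigenvector is (-1, -3).
For λ=6: (A-λI) row 1 is [-8, 0], so an eigenvector is (0, -1).
General solution: c_1e^(-2t)(-1,-3) + c_2e^(6t)(0,-1).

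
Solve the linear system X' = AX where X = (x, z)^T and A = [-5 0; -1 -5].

Coefficient matrix A = [[-5, 0], [-1, -5]].
Characteristic polynomial det(A - λI) = λ^2 + 10λ + 25 = 0.
Single eigenvalue λ = -5 with algebraic multiplicity 2.
Eigenvector v = (0,-1); generalized eigenvector w with (A-λI)w=v is (1,2).
General solution: e^(-5t)[c_1·v + c_2·(t·v + w)].

x(t) = c_2e^(-5t), z(t) = -c_1e^(-5t) - c_2te^(-5t) + 2c_2e^(-5t)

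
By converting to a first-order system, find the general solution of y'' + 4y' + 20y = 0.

Let x_1 = y, x_2 = y'. Then x_1' = x_2 and x_2' = -20x_1 - 4x_2.
A = [[0,1],[-20,-4]]; det(A-λI) = λ^2 + 4λ + 20.
Eigenvalues λ = -2 ± 4i.

y(t) = K_1e^(-2t)cos(4t) + K_2e^(-2t)sin(4t)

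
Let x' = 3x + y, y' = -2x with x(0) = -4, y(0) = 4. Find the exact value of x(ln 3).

A = [[3,1],[-2,0]]; eigenvalues λ = 1, 2.
Eigenvectors: (1,-2) for λ=1, (-1,1) for λ=2.
From the initial condition, c_1 = 0, c_2 = 4.
x(ln 3) = (0)(3^1)(1) + (4)(3^2)(-1) = -36.

-36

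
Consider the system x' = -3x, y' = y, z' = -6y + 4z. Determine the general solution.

x(t) = C_1e^(-3t), y(t) = C_2e^(t), z(t) = 2C_2e^(t) + C_3e^(4t)

Coefficient matrix A = [[-3, 0, 0], [0, 1, 0], [0, -6, 4]].
det(A - λI) = 0 gives eigenvalues λ = -3, 1, 4.
For λ=-3: eigenvector (1,0,0).
For λ=1: eigenvector (0,1,2).
For λ=4: eigenvector (0,0,1).
General solution: C_1e^(-3t)(1,0,0) + C_2e^(t)(0,1,2) + C_3e^(4t)(0,0,1).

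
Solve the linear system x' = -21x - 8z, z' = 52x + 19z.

Coefficient matrix A = [[-21, -8], [52, 19]].
Characteristic polynomial det(A - λI) = λ^2 + 2λ + 17 = 0.
Eigenvalues λ = -1 ± 4i (complex conjugate pair).
For λ=-1+4i: an eigenvector is (-1,3) - i(-1,2) = (-1 + i, 3 - 2i).
A real fundamental pair from Re and Im of e^((-1+4i)t)v: X_1 = e^(-t)(cos(4t)·(-1,3) + sin(4t)·(-1,2)), X_2 = e^(-t)(sin(4t)·(-1,3) - cos(4t)·(-1,2)).
General solution: c_1X_1 + c_2X_2.

x(t) = -c_1e^(-t)sin(4t) - c_1e^(-t)cos(4t) - c_2e^(-t)sin(4t) + c_2e^(-t)cos(4t), z(t) = 2c_1e^(-t)sin(4t) + 3c_1e^(-t)cos(4t) + 3c_2e^(-t)sin(4t) - 2c_2e^(-t)cos(4t)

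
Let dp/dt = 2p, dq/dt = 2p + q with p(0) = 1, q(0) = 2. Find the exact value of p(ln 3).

9

A = [[2,0],[2,1]]; eigenvalues λ = 2, 1.
Eigenvectors: (-1,-2) for λ=2, (0,-1) for λ=1.
From the initial condition, c_1 = -1, c_2 = 0.
p(ln 3) = (-1)(3^2)(-1) + (0)(3^1)(0) = 9.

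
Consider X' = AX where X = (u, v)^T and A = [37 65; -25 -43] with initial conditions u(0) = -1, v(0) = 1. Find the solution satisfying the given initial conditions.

u(t) = 5e^(-3t)sin(5t) - e^(-3t)cos(5t), v(t) = -3e^(-3t)sin(5t) + e^(-3t)cos(5t)

Coefficient matrix A = [[37, 65], [-25, -43]].
Characteristic polynomial det(A - λI) = λ^2 + 6λ + 34 = 0.
Eigenvalues λ = -3 ± 5i (complex conjugate pair).
For λ=-3+5i: an eigenvector is (2,-1) - i(3,-2) = (2 - 3i, -1 + 2i).
A real fundamental pair from Re and Im of e^((-3+5i)t)v: X_1 = e^(-3t)(cos(5t)·(2,-1) + sin(5t)·(3,-2)), X_2 = e^(-3t)(sin(5t)·(2,-1) - cos(5t)·(3,-2)).
General solution: K_1X_1 + K_2X_2.
Applying u(0)=-1, v(0)=1 gives K_1=1, K_2=1.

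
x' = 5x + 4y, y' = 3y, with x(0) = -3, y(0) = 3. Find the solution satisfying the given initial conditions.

x(t) = 3e^(5t) - 6e^(3t), y(t) = 3e^(3t)

Coefficient matrix A = [[5, 4], [0, 3]].
Characteristic polynomial det(A - λI) = λ^2 - 8λ + 15 = 0.
Eigenvalues λ = 3, 5.
For λ=3: (A-λI) row 1 is [2, 4], so an eigenvector is (-2, 1).
For λ=5: (A-λI) row 1 is [0, 4], so an eigenvector is (-1, 0).
General solution: c_1e^(3t)(-2,1) + c_2e^(5t)(-1,0).
Applying x(0)=-3, y(0)=3 gives c_1=3, c_2=-3.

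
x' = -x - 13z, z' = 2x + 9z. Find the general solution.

Coefficient matrix A = [[-1, -13], [2, 9]].
Characteristic polynomial det(A - λI) = λ^2 - 8λ + 17 = 0.
Eigenvalues λ = 4 ± i (complex conjugate pair).
For λ=4+i: an eigenvector is (3,-1) - i(-2,1) = (3 + 2i, -1 - i).
A real fundamental pair from Re and Im of e^((4+i)t)v: X_1 = e^(4t)(cos(t)·(3,-1) + sin(t)·(-2,1)), X_2 = e^(4t)(sin(t)·(3,-1) - cos(t)·(-2,1)).
General solution: K_1X_1 + K_2X_2.

x(t) = -2K_1e^(4t)sin(t) + 3K_1e^(4t)cos(t) + 3K_2e^(4t)sin(t) + 2K_2e^(4t)cos(t), z(t) = K_1e^(4t)sin(t) - K_1e^(4t)cos(t) - K_2e^(4t)sin(t) - K_2e^(4t)cos(t)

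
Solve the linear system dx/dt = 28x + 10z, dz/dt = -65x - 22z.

x(t) = c_1e^(3t)sin(5t) - c_1e^(3t)cos(5t) - c_2e^(3t)sin(5t) - c_2e^(3t)cos(5t), z(t) = -2c_1e^(3t)sin(5t) + 3c_1e^(3t)cos(5t) + 3c_2e^(3t)sin(5t) + 2c_2e^(3t)cos(5t)

Coefficient matrix A = [[28, 10], [-65, -22]].
Characteristic polynomial det(A - λI) = λ^2 - 6λ + 34 = 0.
Eigenvalues λ = 3 ± 5i (complex conjugate pair).
For λ=3+5i: an eigenvector is (-1,3) - i(1,-2) = (-1 - i, 3 + 2i).
A real fundamental pair from Re and Im of e^((3+5i)t)v: X_1 = e^(3t)(cos(5t)·(-1,3) + sin(5t)·(1,-2)), X_2 = e^(3t)(sin(5t)·(-1,3) - cos(5t)·(1,-2)).
General solution: c_1X_1 + c_2X_2.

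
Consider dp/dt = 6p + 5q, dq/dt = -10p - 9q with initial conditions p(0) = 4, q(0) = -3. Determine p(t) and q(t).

p(t) = 5e^(t) - e^(-4t), q(t) = -5e^(t) + 2e^(-4t)

Coefficient matrix A = [[6, 5], [-10, -9]].
Characteristic polynomial det(A - λI) = λ^2 + 3λ - 4 = 0.
Eigenvalues λ = 1, -4.
For λ=1: (A-λI) row 1 is [5, 5], so an eigenvector is (1, -1).
For λ=-4: (A-λI) row 1 is [10, 5], so an eigenvector is (1, -2).
General solution: K_1e^(t)(1,-1) + K_2e^(-4t)(1,-2).
Applying p(0)=4, q(0)=-3 gives K_1=5, K_2=-1.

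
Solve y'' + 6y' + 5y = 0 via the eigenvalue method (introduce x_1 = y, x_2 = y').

Let x_1 = y, x_2 = y'. Then x_1' = x_2 and x_2' = -5x_1 - 6x_2.
A = [[0,1],[-5,-6]]; det(A-λI) = λ^2 + 6λ + 5.
Eigenvalues λ = -5, -1 with eigenvectors (1,-5), (1,-1).

y(t) = K_1e^(-5t) + K_2e^(-t)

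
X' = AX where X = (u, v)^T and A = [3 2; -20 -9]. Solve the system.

Coefficient matrix A = [[3, 2], [-20, -9]].
Characteristic polynomial det(A - λI) = λ^2 + 6λ + 13 = 0.
Eigenvalues λ = -3 ± 2i (complex conjugate pair).
For λ=-3+2i: an eigenvector is (1,-3) - i(0,-1) = (1, -3 + i).
A real fundamental pair from Re and Im of e^((-3+2i)t)v: X_1 = e^(-3t)(cos(2t)·(1,-3) + sin(2t)·(0,-1)), X_2 = e^(-3t)(sin(2t)·(1,-3) - cos(2t)·(0,-1)).
General solution: c_1X_1 + c_2X_2.

u(t) = c_1e^(-3t)cos(2t) + c_2e^(-3t)sin(2t), v(t) = -c_1e^(-3t)sin(2t) - 3c_1e^(-3t)cos(2t) - 3c_2e^(-3t)sin(2t) + c_2e^(-3t)cos(2t)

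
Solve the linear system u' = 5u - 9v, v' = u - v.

u(t) = 3c_1e^(2t) + 3c_2te^(2t) + c_2e^(2t), v(t) = c_1e^(2t) + c_2te^(2t)

Coefficient matrix A = [[5, -9], [1, -1]].
Characteristic polynomial det(A - λI) = λ^2 - 4λ + 4 = 0.
Single eigenvalue λ = 2 with algebraic multiplicity 2.
Eigenvector v = (3,1); generalized eigenvector w with (A-λI)w=v is (1,0).
General solution: e^(2t)[c_1·v + c_2·(t·v + w)].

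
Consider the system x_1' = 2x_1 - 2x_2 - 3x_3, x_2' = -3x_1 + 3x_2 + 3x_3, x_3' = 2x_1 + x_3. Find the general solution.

x_1(t) = c_2e^(3t) + c_3e^(2t), x_2(t) = 3c_1e^(t) - 2c_2e^(3t) - 3c_3e^(2t), x_3(t) = -2c_1e^(t) + c_2e^(3t) + 2c_3e^(2t)

Coefficient matrix A = [[2, -2, -3], [-3, 3, 3], [2, 0, 1]].
det(A - λI) = 0 gives eigenvalues λ = 1, 3, 2.
For λ=1: eigenvector (0,3,-2).
For λ=3: eigenvector (1,-2,1).
For λ=2: eigenvector (1,-3,2).
General solution: c_1e^(t)(0,3,-2) + c_2e^(3t)(1,-2,1) + c_3e^(2t)(1,-3,2).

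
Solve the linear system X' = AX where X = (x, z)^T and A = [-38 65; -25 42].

Coefficient matrix A = [[-38, 65], [-25, 42]].
Characteristic polynomial det(A - λI) = λ^2 - 4λ + 29 = 0.
Eigenvalues λ = 2 ± 5i (complex conjugate pair).
For λ=2+5i: an eigenvector is (-3,-2) - i(-2,-1) = (-3 + 2i, -2 + i).
A real fundamental pair from Re and Im of e^((2+5i)t)v: X_1 = e^(2t)(cos(5t)·(-3,-2) + sin(5t)·(-2,-1)), X_2 = e^(2t)(sin(5t)·(-3,-2) - cos(5t)·(-2,-1)).
General solution: C_1X_1 + C_2X_2.

x(t) = -2C_1e^(2t)sin(5t) - 3C_1e^(2t)cos(5t) - 3C_2e^(2t)sin(5t) + 2C_2e^(2t)cos(5t), z(t) = -C_1e^(2t)sin(5t) - 2C_1e^(2t)cos(5t) - 2C_2e^(2t)sin(5t) + C_2e^(2t)cos(5t)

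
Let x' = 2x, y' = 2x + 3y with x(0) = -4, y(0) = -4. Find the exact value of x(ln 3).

A = [[2,0],[2,3]]; eigenvalues λ = 2, 3.
Eigenvectors: (1,-2) for λ=2, (0,-1) for λ=3.
From the initial condition, c_1 = -4, c_2 = 12.
x(ln 3) = (-4)(3^2)(1) + (12)(3^3)(0) = -36.

-36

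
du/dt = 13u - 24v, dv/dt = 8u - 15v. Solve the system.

Coefficient matrix A = [[13, -24], [8, -15]].
Characteristic polynomial det(A - λI) = λ^2 + 2λ - 3 = 0.
Eigenvalues λ = -3, 1.
For λ=-3: (A-λI) row 1 is [16, -24], so an eigenvector is (-3, -2).
For λ=1: (A-λI) row 1 is [12, -24], so an eigenvector is (-2, -1).
General solution: K_1e^(-3t)(-3,-2) + K_2e^(t)(-2,-1).

u(t) = -3K_1e^(-3t) - 2K_2e^(t), v(t) = -2K_1e^(-3t) - K_2e^(t)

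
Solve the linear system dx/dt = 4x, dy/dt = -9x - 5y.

Coefficient matrix A = [[4, 0], [-9, -5]].
Characteristic polynomial det(A - λI) = λ^2 + λ - 20 = 0.
Eigenvalues λ = 4, -5.
For λ=4: (A-λI) row 2 is [-9, -9], so an eigenvector is (-1, 1).
For λ=-5: (A-λI) row 1 is [9, 0], so an eigenvector is (0, 1).
General solution: C_1e^(4t)(-1,1) + C_2e^(-5t)(0,1).

x(t) = -C_1e^(4t), y(t) = C_1e^(4t) + C_2e^(-5t)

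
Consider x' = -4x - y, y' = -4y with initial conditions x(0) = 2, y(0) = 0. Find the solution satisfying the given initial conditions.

Coefficient matrix A = [[-4, -1], [0, -4]].
Characteristic polynomial det(A - λI) = λ^2 + 8λ + 16 = 0.
Single eigenvalue λ = -4 with algebraic multiplicity 2.
Eigenvector v = (-1,0); generalized eigenvector w with (A-λI)w=v is (-3,1).
General solution: e^(-4t)[K_1·v + K_2·(t·v + w)].
Applying x(0)=2, y(0)=0 gives K_1=-2, K_2=0.

x(t) = 2e^(-4t), y(t) = 0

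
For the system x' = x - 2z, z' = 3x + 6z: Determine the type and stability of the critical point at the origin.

A = [[1,-2],[3,6]]; det(A-λI) = λ^2 - 7λ + 12.
λ = 4, 3: both positive.

unstable node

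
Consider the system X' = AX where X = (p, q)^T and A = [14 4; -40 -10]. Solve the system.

Coefficient matrix A = [[14, 4], [-40, -10]].
Characteristic polynomial det(A - λI) = λ^2 - 4λ + 20 = 0.
Eigenvalues λ = 2 ± 4i (complex conjugate pair).
For λ=2+4i: an eigenvector is (0,-1) - i(-1,3) = (0 + i, -1 - 3i).
A real fundamental pair from Re and Im of e^((2+4i)t)v: X_1 = e^(2t)(cos(4t)·(0,-1) + sin(4t)·(-1,3)), X_2 = e^(2t)(sin(4t)·(0,-1) - cos(4t)·(-1,3)).
General solution: C_1X_1 + C_2X_2.

p(t) = -C_1e^(2t)sin(4t) + C_2e^(2t)cos(4t), q(t) = 3C_1e^(2t)sin(4t) - C_1e^(2t)cos(4t) - C_2e^(2t)sin(4t) - 3C_2e^(2t)cos(4t)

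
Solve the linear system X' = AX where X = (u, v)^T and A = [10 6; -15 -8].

Coefficient matrix A = [[10, 6], [-15, -8]].
Characteristic polynomial det(A - λI) = λ^2 - 2λ + 10 = 0.
Eigenvalues λ = 1 ± 3i (complex conjugate pair).
For λ=1+3i: an eigenvector is (1,-1) - i(1,-2) = (1 - i, -1 + 2i).
A real fundamental pair from Re and Im of e^((1+3i)t)v: X_1 = e^(t)(cos(3t)·(1,-1) + sin(3t)·(1,-2)), X_2 = e^(t)(sin(3t)·(1,-1) - cos(3t)·(1,-2)).
General solution: C_1X_1 + C_2X_2.

u(t) = C_1e^(t)sin(3t) + C_1e^(t)cos(3t) + C_2e^(t)sin(3t) - C_2e^(t)cos(3t), v(t) = -2C_1e^(t)sin(3t) - C_1e^(t)cos(3t) - C_2e^(t)sin(3t) + 2C_2e^(t)cos(3t)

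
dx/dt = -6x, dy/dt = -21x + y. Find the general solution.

x(t) = -C_1e^(-6t), y(t) = -3C_1e^(-6t) + C_2e^(t)

Coefficient matrix A = [[-6, 0], [-21, 1]].
Characteristic polynomial det(A - λI) = λ^2 + 5λ - 6 = 0.
Eigenvalues λ = -6, 1.
For λ=-6: (A-λI) row 2 is [-21, 7], so an eigenvector is (-1, -3).
For λ=1: (A-λI) row 1 is [-7, 0], so an eigenvector is (0, 1).
General solution: C_1e^(-6t)(-1,-3) + C_2e^(t)(0,1).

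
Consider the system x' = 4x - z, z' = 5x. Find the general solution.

Coefficient matrix A = [[4, -1], [5, 0]].
Characteristic polynomial det(A - λI) = λ^2 - 4λ + 5 = 0.
Eigenvalues λ = 2 ± i (complex conjugate pair).
For λ=2+i: an eigenvector is (1,2) - i(0,1) = (1, 2 - i).
A real fundamental pair from Re and Im of e^((2+i)t)v: X_1 = e^(2t)(cos(t)·(1,2) + sin(t)·(0,1)), X_2 = e^(2t)(sin(t)·(1,2) - cos(t)·(0,1)).
General solution: K_1X_1 + K_2X_2.

x(t) = K_1e^(2t)cos(t) + K_2e^(2t)sin(t), z(t) = K_1e^(2t)sin(t) + 2K_1e^(2t)cos(t) + 2K_2e^(2t)sin(t) - K_2e^(2t)cos(t)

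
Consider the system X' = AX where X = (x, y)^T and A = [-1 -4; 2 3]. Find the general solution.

Coefficient matrix A = [[-1, -4], [2, 3]].
Characteristic polynomial det(A - λI) = λ^2 - 2λ + 5 = 0.
Eigenvalues λ = 1 ± 2i (complex conjugate pair).
For λ=1+2i: an eigenvector is (1,-1) - i(1,0) = (1 - i, -1).
A real fundamental pair from Re and Im of e^((1+2i)t)v: X_1 = e^(t)(cos(2t)·(1,-1) + sin(2t)·(1,0)), X_2 = e^(t)(sin(2t)·(1,-1) - cos(2t)·(1,0)).
General solution: K_1X_1 + K_2X_2.

x(t) = K_1e^(t)sin(2t) + K_1e^(t)cos(2t) + K_2e^(t)sin(2t) - K_2e^(t)cos(2t), y(t) = -K_1e^(t)cos(2t) - K_2e^(t)sin(2t)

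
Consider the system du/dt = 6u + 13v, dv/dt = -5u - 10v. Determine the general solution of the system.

Coefficient matrix A = [[6, 13], [-5, -10]].
Characteristic polynomial det(A - λI) = λ^2 + 4λ + 5 = 0.
Eigenvalues λ = -2 ± i (complex conjugate pair).
For λ=-2+i: an eigenvector is (-2,1) - i(-3,2) = (-2 + 3i, 1 - 2i).
A real fundamental pair from Re and Im of e^((-2+i)t)v: X_1 = e^(-2t)(cos(t)·(-2,1) + sin(t)·(-3,2)), X_2 = e^(-2t)(sin(t)·(-2,1) - cos(t)·(-3,2)).
General solution: C_1X_1 + C_2X_2.

u(t) = -3C_1e^(-2t)sin(t) - 2C_1e^(-2t)cos(t) - 2C_2e^(-2t)sin(t) + 3C_2e^(-2t)cos(t), v(t) = 2C_1e^(-2t)sin(t) + C_1e^(-2t)cos(t) + C_2e^(-2t)sin(t) - 2C_2e^(-2t)cos(t)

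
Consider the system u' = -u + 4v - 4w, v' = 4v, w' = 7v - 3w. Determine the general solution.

u(t) = -2c_2e^(-3t) + c_3e^(-t), v(t) = c_1e^(4t), w(t) = c_1e^(4t) - c_2e^(-3t)

Coefficient matrix A = [[-1, 4, -4], [0, 4, 0], [0, 7, -3]].
det(A - λI) = 0 gives eigenvalues λ = 4, -3, -1.
For λ=4: eigenvector (0,1,1).
For λ=-3: eigenvector (-2,0,-1).
For λ=-1: eigenvector (1,0,0).
General solution: c_1e^(4t)(0,1,1) + c_2e^(-3t)(-2,0,-1) + c_3e^(-t)(1,0,0).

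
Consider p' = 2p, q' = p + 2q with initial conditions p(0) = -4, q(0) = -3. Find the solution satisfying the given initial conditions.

p(t) = -4e^(2t), q(t) = -4te^(2t) - 3e^(2t)

Coefficient matrix A = [[2, 0], [1, 2]].
Characteristic polynomial det(A - λI) = λ^2 - 4λ + 4 = 0.
Single eigenvalue λ = 2 with algebraic multiplicity 2.
Eigenvector v = (0,1); generalized eigenvector w with (A-λI)w=v is (1,-1).
General solution: e^(2t)[C_1·v + C_2·(t·v + w)].
Applying p(0)=-4, q(0)=-3 gives C_1=-7, C_2=-4.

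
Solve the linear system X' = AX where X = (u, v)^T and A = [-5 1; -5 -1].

u(t) = C_1e^(-3t)cos(t) + C_2e^(-3t)sin(t), v(t) = -C_1e^(-3t)sin(t) + 2C_1e^(-3t)cos(t) + 2C_2e^(-3t)sin(t) + C_2e^(-3t)cos(t)

Coefficient matrix A = [[-5, 1], [-5, -1]].
Characteristic polynomial det(A - λI) = λ^2 + 6λ + 10 = 0.
Eigenvalues λ = -3 ± i (complex conjugate pair).
For λ=-3+i: an eigenvector is (1,2) - i(0,-1) = (1, 2 + i).
A real fundamental pair from Re and Im of e^((-3+i)t)v: X_1 = e^(-3t)(cos(t)·(1,2) + sin(t)·(0,-1)), X_2 = e^(-3t)(sin(t)·(1,2) - cos(t)·(0,-1)).
General solution: C_1X_1 + C_2X_2.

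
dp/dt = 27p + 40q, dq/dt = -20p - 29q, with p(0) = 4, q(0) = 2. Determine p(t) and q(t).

Coefficient matrix A = [[27, 40], [-20, -29]].
Characteristic polynomial det(A - λI) = λ^2 + 2λ + 17 = 0.
Eigenvalues λ = -1 ± 4i (complex conjugate pair).
For λ=-1+4i: an eigenvector is (3,-2) - i(1,-1) = (3 - i, -2 + i).
A real fundamental pair from Re and Im of e^((-1+4i)t)v: X_1 = e^(-t)(cos(4t)·(3,-2) + sin(4t)·(1,-1)), X_2 = e^(-t)(sin(4t)·(3,-2) - cos(4t)·(1,-1)).
General solution: K_1X_1 + K_2X_2.
Applying p(0)=4, q(0)=2 gives K_1=6, K_2=14.

p(t) = 48e^(-t)sin(4t) + 4e^(-t)cos(4t), q(t) = -34e^(-t)sin(4t) + 2e^(-t)cos(4t)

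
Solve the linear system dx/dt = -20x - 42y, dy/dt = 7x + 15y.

Coefficient matrix A = [[-20, -42], [7, 15]].
Characteristic polynomial det(A - λI) = λ^2 + 5λ - 6 = 0.
Eigenvalues λ = -6, 1.
For λ=-6: (A-λI) row 1 is [-14, -42], so an eigenvector is (-3, 1).
For λ=1: (A-λI) row 1 is [-21, -42], so an eigenvector is (-2, 1).
General solution: K_1e^(-6t)(-3,1) + K_2e^(t)(-2,1).

x(t) = -3K_1e^(-6t) - 2K_2e^(t), y(t) = K_1e^(-6t) + K_2e^(t)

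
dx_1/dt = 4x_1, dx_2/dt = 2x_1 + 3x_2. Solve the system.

Coefficient matrix A = [[4, 0], [2, 3]].
Characteristic polynomial det(A - λI) = λ^2 - 7λ + 12 = 0.
Eigenvalues λ = 4, 3.
For λ=4: (A-λI) row 2 is [2, -1], so an eigenvector is (1, 2).
For λ=3: (A-λI) row 1 is [1, 0], so an eigenvector is (0, 1).
General solution: C_1e^(4t)(1,2) + C_2e^(3t)(0,1).

x_1(t) = C_1e^(4t), x_2(t) = 2C_1e^(4t) + C_2e^(3t)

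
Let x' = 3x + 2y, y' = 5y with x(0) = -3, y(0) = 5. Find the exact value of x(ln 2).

96

A = [[3,2],[0,5]]; eigenvalues λ = 5, 3.
Eigenvectors: (1,1) for λ=5, (-1,0) for λ=3.
From the initial condition, c_1 = 5, c_2 = 8.
x(ln 2) = (5)(2^5)(1) + (8)(2^3)(-1) = 96.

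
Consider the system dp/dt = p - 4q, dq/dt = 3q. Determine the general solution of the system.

Coefficient matrix A = [[1, -4], [0, 3]].
Characteristic polynomial det(A - λI) = λ^2 - 4λ + 3 = 0.
Eigenvalues λ = 1, 3.
For λ=1: (A-λI) row 1 is [0, -4], so an eigenvector is (-1, 0).
For λ=3: (A-λI) row 1 is [-2, -4], so an eigenvector is (-2, 1).
General solution: K_1e^(t)(-1,0) + K_2e^(3t)(-2,1).

p(t) = -K_1e^(t) - 2K_2e^(3t), q(t) = K_2e^(3t)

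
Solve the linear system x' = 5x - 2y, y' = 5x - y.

Coefficient matrix A = [[5, -2], [5, -1]].
Characteristic polynomial det(A - λI) = λ^2 - 4λ + 5 = 0.
Eigenvalues λ = 2 ± i (complex conjugate pair).
For λ=2+i: an eigenvector is (1,2) - i(-1,-1) = (1 + i, 2 + i).
A real fundamental pair from Re and Im of e^((2+i)t)v: X_1 = e^(2t)(cos(t)·(1,2) + sin(t)·(-1,-1)), X_2 = e^(2t)(sin(t)·(1,2) - cos(t)·(-1,-1)).
General solution: C_1X_1 + C_2X_2.

x(t) = -C_1e^(2t)sin(t) + C_1e^(2t)cos(t) + C_2e^(2t)sin(t) + C_2e^(2t)cos(t), y(t) = -C_1e^(2t)sin(t) + 2C_1e^(2t)cos(t) + 2C_2e^(2t)sin(t) + C_2e^(2t)cos(t)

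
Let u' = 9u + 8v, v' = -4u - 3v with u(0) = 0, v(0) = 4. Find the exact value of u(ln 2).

240

A = [[9,8],[-4,-3]]; eigenvalues λ = 1, 5.
Eigenvectors: (-1,1) for λ=1, (-2,1) for λ=5.
From the initial condition, c_1 = 8, c_2 = -4.
u(ln 2) = (8)(2^1)(-1) + (-4)(2^5)(-2) = 240.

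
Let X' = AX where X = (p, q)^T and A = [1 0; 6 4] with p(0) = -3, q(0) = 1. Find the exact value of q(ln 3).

-387

A = [[1,0],[6,4]]; eigenvalues λ = 1, 4.
Eigenvectors: (-1,2) for λ=1, (0,-1) for λ=4.
From the initial condition, c_1 = 3, c_2 = 5.
q(ln 3) = (3)(3^1)(2) + (5)(3^4)(-1) = -387.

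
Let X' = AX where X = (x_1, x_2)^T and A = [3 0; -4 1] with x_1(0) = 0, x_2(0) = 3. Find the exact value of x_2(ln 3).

A = [[3,0],[-4,1]]; eigenvalues λ = 1, 3.
Eigenvectors: (0,-1) for λ=1, (-1,2) for λ=3.
From the initial condition, c_1 = -3, c_2 = 0.
x_2(ln 3) = (-3)(3^1)(-1) + (0)(3^3)(2) = 9.

9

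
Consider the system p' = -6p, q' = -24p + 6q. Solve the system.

Coefficient matrix A = [[-6, 0], [-24, 6]].
Characteristic polynomial det(A - λI) = λ^2 - 36 = 0.
Eigenvalues λ = 6, -6.
For λ=6: (A-λI) row 1 is [-12, 0], so an eigenvector is (0, 1).
For λ=-6: (A-λI) row 2 is [-24, 12], so an eigenvector is (-1, -2).
General solution: c_1e^(6t)(0,1) + c_2e^(-6t)(-1,-2).

p(t) = -c_2e^(-6t), q(t) = c_1e^(6t) - 2c_2e^(-6t)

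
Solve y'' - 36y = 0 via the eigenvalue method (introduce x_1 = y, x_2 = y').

Let x_1 = y, x_2 = y'. Then x_1' = x_2 and x_2' = 36x_1.
A = [[0,1],[36,0]]; det(A-λI) = λ^2 - 36.
Eigenvalues λ = -6, 6 with eigenvectors (1,-6), (1,6).

y(t) = C_1e^(-6t) + C_2e^(6t)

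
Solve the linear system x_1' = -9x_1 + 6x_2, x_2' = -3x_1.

Coefficient matrix A = [[-9, 6], [-3, 0]].
Characteristic polynomial det(A - λI) = λ^2 + 9λ + 18 = 0.
Eigenvalues λ = -6, -3.
For λ=-6: (A-λI) row 1 is [-3, 6], so an eigenvector is (2, 1).
For λ=-3: (A-λI) row 1 is [-6, 6], so an eigenvector is (-1, -1).
General solution: K_1e^(-6t)(2,1) + K_2e^(-3t)(-1,-1).

x_1(t) = 2K_1e^(-6t) - K_2e^(-3t), x_2(t) = K_1e^(-6t) - K_2e^(-3t)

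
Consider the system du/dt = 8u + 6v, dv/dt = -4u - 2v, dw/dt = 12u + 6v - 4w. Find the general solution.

Coefficient matrix A = [[8, 6, 0], [-4, -2, 0], [12, 6, -4]].
det(A - λI) = 0 gives eigenvalues λ = 2, 4, -4.
For λ=2: eigenvector (-1,1,-1).
For λ=4: eigenvector (3,-2,3).
For λ=-4: eigenvector (0,0,1).
General solution: K_1e^(2t)(-1,1,-1) + K_2e^(4t)(3,-2,3) + K_3e^(-4t)(0,0,1).

u(t) = -K_1e^(2t) + 3K_2e^(4t), v(t) = K_1e^(2t) - 2K_2e^(4t), w(t) = -K_1e^(2t) + 3K_2e^(4t) + K_3e^(-4t)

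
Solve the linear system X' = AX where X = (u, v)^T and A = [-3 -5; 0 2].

u(t) = C_1e^(2t) - C_2e^(-3t), v(t) = -C_1e^(2t)

Coefficient matrix A = [[-3, -5], [0, 2]].
Characteristic polynomial det(A - λI) = λ^2 + λ - 6 = 0.
Eigenvalues λ = 2, -3.
For λ=2: (A-λI) row 1 is [-5, -5], so an eigenvector is (1, -1).
For λ=-3: (A-λI) row 1 is [0, -5], so an eigenvector is (-1, 0).
General solution: C_1e^(2t)(1,-1) + C_2e^(-3t)(-1,0).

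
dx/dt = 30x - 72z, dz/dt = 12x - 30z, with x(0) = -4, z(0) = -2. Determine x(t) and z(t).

Coefficient matrix A = [[30, -72], [12, -30]].
Characteristic polynomial det(A - λI) = λ^2 - 36 = 0.
Eigenvalues λ = -6, 6.
For λ=-6: (A-λI) row 1 is [36, -72], so an eigenvector is (-2, -1).
For λ=6: (A-λI) row 1 is [24, -72], so an eigenvector is (3, 1).
General solution: C_1e^(-6t)(-2,-1) + C_2e^(6t)(3,1).
Applying x(0)=-4, z(0)=-2 gives C_1=2, C_2=0.

x(t) = -4e^(-6t), z(t) = -2e^(-6t)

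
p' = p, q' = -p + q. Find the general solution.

p(t) = -c_2e^(t), q(t) = c_1e^(t) + c_2te^(t) + 2c_2e^(t)

Coefficient matrix A = [[1, 0], [-1, 1]].
Characteristic polynomial det(A - λI) = λ^2 - 2λ + 1 = 0.
Single eigenvalue λ = 1 with algebraic multiplicity 2.
Eigenvector v = (0,1); generalized eigenvector w with (A-λI)w=v is (-1,2).
General solution: e^(t)[c_1·v + c_2·(t·v + w)].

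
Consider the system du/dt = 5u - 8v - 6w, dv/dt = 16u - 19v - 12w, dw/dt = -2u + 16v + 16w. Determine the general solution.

u(t) = K_1e^(t) + 2K_2e^(-3t) - 2K_3e^(4t), v(t) = 2K_1e^(t) + 5K_2e^(-3t) - 4K_3e^(4t), w(t) = -2K_1e^(t) - 4K_2e^(-3t) + 5K_3e^(4t)

Coefficient matrix A = [[5, -8, -6], [16, -19, -12], [-2, 16, 16]].
det(A - λI) = 0 gives eigenvalues λ = 1, -3, 4.
For λ=1: eigenvector (1,2,-2).
For λ=-3: eigenvector (2,5,-4).
For λ=4: eigenvector (-2,-4,5).
General solution: K_1e^(t)(1,2,-2) + K_2e^(-3t)(2,5,-4) + K_3e^(4t)(-2,-4,5).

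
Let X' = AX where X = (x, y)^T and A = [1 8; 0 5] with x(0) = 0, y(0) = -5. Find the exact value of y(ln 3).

A = [[1,8],[0,5]]; eigenvalues λ = 1, 5.
Eigenvectors: (1,0) for λ=1, (2,1) for λ=5.
From the initial condition, c_1 = 10, c_2 = -5.
y(ln 3) = (10)(3^1)(0) + (-5)(3^5)(1) = -1215.

-1215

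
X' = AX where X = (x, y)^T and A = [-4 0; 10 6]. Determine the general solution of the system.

Coefficient matrix A = [[-4, 0], [10, 6]].
Characteristic polynomial det(A - λI) = λ^2 - 2λ - 24 = 0.
Eigenvalues λ = 6, -4.
For λ=6: (A-λI) row 1 is [-10, 0], so an eigenvector is (0, 1).
For λ=-4: (A-λI) row 2 is [10, 10], so an eigenvector is (1, -1).
General solution: c_1e^(6t)(0,1) + c_2e^(-4t)(1,-1).

x(t) = c_2e^(-4t), y(t) = c_1e^(6t) - c_2e^(-4t)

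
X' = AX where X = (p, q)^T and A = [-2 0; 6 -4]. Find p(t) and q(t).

p(t) = K_1e^(-2t), q(t) = 3K_1e^(-2t) - K_2e^(-4t)

Coefficient matrix A = [[-2, 0], [6, -4]].
Characteristic polynomial det(A - λI) = λ^2 + 6λ + 8 = 0.
Eigenvalues λ = -2, -4.
For λ=-2: (A-λI) row 2 is [6, -2], so an eigenvector is (1, 3).
For λ=-4: (A-λI) row 1 is [2, 0], so an eigenvector is (0, -1).
General solution: K_1e^(-2t)(1,3) + K_2e^(-4t)(0,-1).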